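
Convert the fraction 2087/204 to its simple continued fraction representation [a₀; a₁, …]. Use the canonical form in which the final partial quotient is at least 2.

[10; 4, 2, 1, 15]

2087 ÷ 204 → quotient 10, remainder 47
204 ÷ 47 → quotient 4, remainder 16
47 ÷ 16 → quotient 2, remainder 15
16 ÷ 15 → quotient 1, remainder 1
15 ÷ 1 → quotient 15, remainder 0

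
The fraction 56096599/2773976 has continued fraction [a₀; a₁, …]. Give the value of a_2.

2

56096599 = 20·2773976 + 617079, so a_0 = 20
2773976 = 4·617079 + 305660, so a_1 = 4
617079 = 2·305660 + 5759, so a_2 = 2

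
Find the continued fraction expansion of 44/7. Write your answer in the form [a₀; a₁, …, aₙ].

Run the Euclidean algorithm, recording each quotient:
44 = 6·7 + 2, so a_0 = 6
7 = 3·2 + 1, so a_1 = 3
2 = 2·1 + 0, so a_2 = 2

[6; 3, 2]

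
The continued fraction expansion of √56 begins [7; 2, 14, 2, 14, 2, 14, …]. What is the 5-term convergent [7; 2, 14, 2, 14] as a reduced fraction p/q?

Start with 14.
2 + 1/(14/1) = 2 + 1/14 = 29/14
14 + 1/(29/14) = 14 + 14/29 = 420/29
2 + 1/(420/29) = 2 + 29/420 = 869/420
7 + 1/(869/420) = 7 + 420/869 = 6503/869

6503/869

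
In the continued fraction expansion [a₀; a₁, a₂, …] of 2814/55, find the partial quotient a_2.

Repeatedly divide and take the remainder:
2814 = 51·55 + 9, so a_0 = 51
55 = 6·9 + 1, so a_1 = 6
9 = 9·1 + 0, so a_2 = 9

9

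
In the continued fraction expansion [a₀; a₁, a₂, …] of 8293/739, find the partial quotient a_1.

4

Repeatedly divide and take the remainder:
⌊8293/739⌋ = 11, remainder 164
⌊739/164⌋ = 4, remainder 83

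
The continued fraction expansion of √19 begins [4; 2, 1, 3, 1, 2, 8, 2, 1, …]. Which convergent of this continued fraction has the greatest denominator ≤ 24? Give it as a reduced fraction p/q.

List convergents until the denominator exceeds the bound:
a_0 = 4: 4/1  (≤ bound)
a_1 = 2: 9/2  (≤ bound)
a_2 = 1: 13/3  (≤ bound)
a_3 = 3: 48/11  (≤ bound)
a_4 = 1: 61/14  (≤ bound)
a_5 = 2: 170/39  (> 24, stop)

61/14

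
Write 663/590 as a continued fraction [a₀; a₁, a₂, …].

[1; 8, 12, 6]

663 ÷ 590 → quotient 1, remainder 73
590 ÷ 73 → quotient 8, remainder 6
73 ÷ 6 → quotient 12, remainder 1
6 ÷ 1 → quotient 6, remainder 0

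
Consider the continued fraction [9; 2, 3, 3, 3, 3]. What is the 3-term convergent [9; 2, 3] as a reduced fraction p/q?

66/7

Use the convergent recurrence hₖ = aₖ·hₖ₋₁ + hₖ₋₂ (and likewise for the denominators kₖ):
a_0 = 9: 9/1
a_1 = 2: 19/2
a_2 = 3: 66/7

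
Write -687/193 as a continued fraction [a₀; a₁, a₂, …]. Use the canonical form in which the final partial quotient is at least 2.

Run the Euclidean algorithm, recording each quotient:
-687 ÷ 193 → quotient -4, remainder 85
193 ÷ 85 → quotient 2, remainder 23
85 ÷ 23 → quotient 3, remainder 16
23 ÷ 16 → quotient 1, remainder 7
16 ÷ 7 → quotient 2, remainder 2
7 ÷ 2 → quotient 3, remainder 1
2 ÷ 1 → quotient 2, remainder 0

[-4; 2, 3, 1, 2, 3, 2]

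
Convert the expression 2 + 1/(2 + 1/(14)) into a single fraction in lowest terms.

a_0 = 2: 2/1
a_1 = 2: 5/2
a_2 = 14: 72/29

72/29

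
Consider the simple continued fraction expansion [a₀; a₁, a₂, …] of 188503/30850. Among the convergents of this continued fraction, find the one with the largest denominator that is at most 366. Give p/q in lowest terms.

831/136

a_0 = 6: 6/1  (≤ bound)
a_1 = 9: 55/9  (≤ bound)
a_2 = 15: 831/136  (≤ bound)
a_3 = 3: 2548/417  (> 366, stop)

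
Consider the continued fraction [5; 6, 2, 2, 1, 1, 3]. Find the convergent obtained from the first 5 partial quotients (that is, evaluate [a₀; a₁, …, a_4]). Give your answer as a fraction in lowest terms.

Compute successive convergents:
a_0 = 5: 5/1
a_1 = 6: 31/6
a_2 = 2: 67/13
a_3 = 2: 165/32
a_4 = 1: 232/45

232/45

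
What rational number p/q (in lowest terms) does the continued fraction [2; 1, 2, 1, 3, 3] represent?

134/49

Work from the innermost term outward:
Start with 3.
3 + 1/(3/1) = 3 + 1/3 = 10/3
1 + 1/(10/3) = 1 + 3/10 = 13/10
2 + 1/(13/10) = 2 + 10/13 = 36/13
1 + 1/(36/13) = 1 + 13/36 = 49/36
2 + 1/(49/36) = 2 + 36/49 = 134/49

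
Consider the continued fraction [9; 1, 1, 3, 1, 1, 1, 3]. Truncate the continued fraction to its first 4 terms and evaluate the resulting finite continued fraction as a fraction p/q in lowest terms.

67/7

Starting at the tail and folding back:
Start with 3.
1 + 1/(3/1) = 1 + 1/3 = 4/3
1 + 1/(4/3) = 1 + 3/4 = 7/4
9 + 1/(7/4) = 9 + 4/7 = 67/7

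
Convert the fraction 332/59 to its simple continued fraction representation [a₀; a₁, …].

332 = 5·59 + 37, so a_0 = 5
59 = 1·37 + 22, so a_1 = 1
37 = 1·22 + 15, so a_2 = 1
22 = 1·15 + 7, so a_3 = 1
15 = 2·7 + 1, so a_4 = 2
7 = 7·1 + 0, so a_5 = 7

[5; 1, 1, 1, 2, 7]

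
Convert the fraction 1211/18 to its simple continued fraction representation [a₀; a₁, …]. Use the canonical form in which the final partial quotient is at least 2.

[67; 3, 1, 1, 2]

1211 = 67·18 + 5, so a_0 = 67
18 = 3·5 + 3, so a_1 = 3
5 = 1·3 + 2, so a_2 = 1
3 = 1·2 + 1, so a_3 = 1
2 = 2·1 + 0, so a_4 = 2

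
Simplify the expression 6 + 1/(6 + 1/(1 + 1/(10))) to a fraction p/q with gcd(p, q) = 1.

467/76

Start with 10.
1 + 1/(10/1) = 1 + 1/10 = 11/10
6 + 1/(11/10) = 6 + 10/11 = 76/11
6 + 1/(76/11) = 6 + 11/76 = 467/76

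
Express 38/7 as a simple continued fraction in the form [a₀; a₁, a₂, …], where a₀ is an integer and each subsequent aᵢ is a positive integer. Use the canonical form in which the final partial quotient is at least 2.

[5; 2, 3]

38 ÷ 7 → quotient 5, remainder 3
7 ÷ 3 → quotient 2, remainder 1
3 ÷ 1 → quotient 3, remainder 0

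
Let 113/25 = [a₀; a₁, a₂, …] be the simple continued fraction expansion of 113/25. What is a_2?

1

⌊113/25⌋ = 4, remainder 13
⌊25/13⌋ = 1, remainder 12
⌊13/12⌋ = 1, remainder 1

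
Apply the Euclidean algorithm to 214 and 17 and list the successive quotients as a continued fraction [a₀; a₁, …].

[12; 1, 1, 2, 3]

214 = 12·17 + 10, so a_0 = 12
17 = 1·10 + 7, so a_1 = 1
10 = 1·7 + 3, so a_2 = 1
7 = 2·3 + 1, so a_3 = 2
3 = 3·1 + 0, so a_4 = 3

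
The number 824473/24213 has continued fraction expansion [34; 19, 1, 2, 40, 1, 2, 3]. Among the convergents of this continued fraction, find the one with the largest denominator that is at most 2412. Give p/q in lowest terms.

81041/2380

a_0 = 34: 34/1  (≤ bound)
a_1 = 19: 647/19  (≤ bound)
a_2 = 1: 681/20  (≤ bound)
a_3 = 2: 2009/59  (≤ bound)
a_4 = 40: 81041/2380  (≤ bound)
a_5 = 1: 83050/2439  (> 2412, stop)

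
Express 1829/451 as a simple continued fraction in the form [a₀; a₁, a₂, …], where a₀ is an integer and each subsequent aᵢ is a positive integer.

Repeatedly divide and take the remainder:
1829 = 4·451 + 25, so a_0 = 4
451 = 18·25 + 1, so a_1 = 18
25 = 25·1 + 0, so a_2 = 25

[4; 18, 25]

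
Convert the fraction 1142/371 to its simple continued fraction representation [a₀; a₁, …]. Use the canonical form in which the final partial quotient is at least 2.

[3; 12, 1, 3, 1, 5]

Repeatedly divide and take the remainder:
1142 ÷ 371 → quotient 3, remainder 29
371 ÷ 29 → quotient 12, remainder 23
29 ÷ 23 → quotient 1, remainder 6
23 ÷ 6 → quotient 3, remainder 5
6 ÷ 5 → quotient 1, remainder 1
5 ÷ 1 → quotient 5, remainder 0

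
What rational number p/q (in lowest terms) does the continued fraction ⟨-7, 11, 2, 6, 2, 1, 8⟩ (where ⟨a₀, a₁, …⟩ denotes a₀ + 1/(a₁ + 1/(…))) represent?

-28211/4081

Use the convergent recurrence hₖ = aₖ·hₖ₋₁ + hₖ₋₂ (and likewise for the denominators kₖ):
a_0 = -7: -7/1
a_1 = 11: -76/11
a_2 = 2: -159/23
a_3 = 6: -1030/149
a_4 = 2: -2219/321
a_5 = 1: -3249/470
a_6 = 8: -28211/4081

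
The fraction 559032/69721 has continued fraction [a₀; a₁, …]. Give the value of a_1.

⌊559032/69721⌋ = 8, remainder 1264
⌊69721/1264⌋ = 55, remainder 201

55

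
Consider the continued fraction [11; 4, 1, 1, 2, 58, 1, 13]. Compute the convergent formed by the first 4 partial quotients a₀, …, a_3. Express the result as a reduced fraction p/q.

101/9

a_0 = 11: 11/1
a_1 = 4: 45/4
a_2 = 1: 56/5
a_3 = 1: 101/9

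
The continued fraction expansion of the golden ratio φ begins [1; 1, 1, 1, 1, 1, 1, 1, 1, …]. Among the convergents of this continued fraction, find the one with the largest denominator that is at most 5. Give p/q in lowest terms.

8/5

a_0 = 1: 1/1  (≤ bound)
a_1 = 1: 2/1  (≤ bound)
a_2 = 1: 3/2  (≤ bound)
a_3 = 1: 5/3  (≤ bound)
a_4 = 1: 8/5  (≤ bound)
a_5 = 1: 13/8  (> 5, stop)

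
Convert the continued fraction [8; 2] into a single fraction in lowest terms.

Start with 2.
8 + 1/(2/1) = 8 + 1/2 = 17/2

17/2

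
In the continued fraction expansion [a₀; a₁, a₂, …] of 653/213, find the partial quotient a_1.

Apply division with remainder until the remainder is 0:
653 = 3·213 + 14, so a_0 = 3
213 = 15·14 + 3, so a_1 = 15

15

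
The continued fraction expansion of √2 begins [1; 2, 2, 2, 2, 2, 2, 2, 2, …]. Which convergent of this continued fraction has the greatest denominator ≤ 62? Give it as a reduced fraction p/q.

41/29

List convergents until the denominator exceeds the bound:
a_0 = 1: 1/1  (≤ bound)
a_1 = 2: 3/2  (≤ bound)
a_2 = 2: 7/5  (≤ bound)
a_3 = 2: 17/12  (≤ bound)
a_4 = 2: 41/29  (≤ bound)
a_5 = 2: 99/70  (> 62, stop)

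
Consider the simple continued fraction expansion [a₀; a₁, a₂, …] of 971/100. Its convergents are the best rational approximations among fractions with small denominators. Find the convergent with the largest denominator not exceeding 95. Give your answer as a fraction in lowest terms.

a_0 = 9: 9/1  (≤ bound)
a_1 = 1: 10/1  (≤ bound)
a_2 = 2: 29/3  (≤ bound)
a_3 = 2: 68/7  (≤ bound)
a_4 = 4: 301/31  (≤ bound)
a_5 = 3: 971/100  (> 95, stop)

301/31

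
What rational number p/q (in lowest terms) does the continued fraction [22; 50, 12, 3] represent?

a_0 = 22: 22/1
a_1 = 50: 1101/50
a_2 = 12: 13234/601
a_3 = 3: 40803/1853

40803/1853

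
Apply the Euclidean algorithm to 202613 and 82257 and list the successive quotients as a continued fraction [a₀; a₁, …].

[2; 2, 6, 3, 2, 8, 2, 48]

202613 = 2·82257 + 38099, so a_0 = 2
82257 = 2·38099 + 6059, so a_1 = 2
38099 = 6·6059 + 1745, so a_2 = 6
6059 = 3·1745 + 824, so a_3 = 3
1745 = 2·824 + 97, so a_4 = 2
824 = 8·97 + 48, so a_5 = 8
97 = 2·48 + 1, so a_6 = 2
48 = 48·1 + 0, so a_7 = 48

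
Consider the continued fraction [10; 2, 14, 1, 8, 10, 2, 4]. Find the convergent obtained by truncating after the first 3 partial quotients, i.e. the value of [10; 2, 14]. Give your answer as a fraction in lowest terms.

Use the convergent recurrence hₖ = aₖ·hₖ₋₁ + hₖ₋₂ (and likewise for the denominators kₖ):
a_0 = 10: 10/1
a_1 = 2: 21/2
a_2 = 14: 304/29

304/29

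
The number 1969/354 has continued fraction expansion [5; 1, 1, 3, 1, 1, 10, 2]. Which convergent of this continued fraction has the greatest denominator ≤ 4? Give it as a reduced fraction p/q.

11/2

a_0 = 5: 5/1  (≤ bound)
a_1 = 1: 6/1  (≤ bound)
a_2 = 1: 11/2  (≤ bound)
a_3 = 3: 39/7  (> 4, stop)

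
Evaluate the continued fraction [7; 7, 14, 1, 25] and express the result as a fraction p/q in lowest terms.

Build up convergents one term at a time:
a_0 = 7: 7/1
a_1 = 7: 50/7
a_2 = 14: 707/99
a_3 = 1: 757/106
a_4 = 25: 19632/2749

19632/2749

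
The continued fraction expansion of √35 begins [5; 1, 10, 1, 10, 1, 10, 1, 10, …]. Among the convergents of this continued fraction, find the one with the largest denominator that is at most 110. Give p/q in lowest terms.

71/12

a_0 = 5: 5/1  (≤ bound)
a_1 = 1: 6/1  (≤ bound)
a_2 = 10: 65/11  (≤ bound)
a_3 = 1: 71/12  (≤ bound)
a_4 = 10: 775/131  (> 110, stop)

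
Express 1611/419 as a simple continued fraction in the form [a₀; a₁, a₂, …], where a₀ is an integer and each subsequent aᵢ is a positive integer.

1611 = 3·419 + 354, so a_0 = 3
419 = 1·354 + 65, so a_1 = 1
354 = 5·65 + 29, so a_2 = 5
65 = 2·29 + 7, so a_3 = 2
29 = 4·7 + 1, so a_4 = 4
7 = 7·1 + 0, so a_5 = 7

[3; 1, 5, 2, 4, 7]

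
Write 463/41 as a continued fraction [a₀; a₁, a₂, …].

⌊463/41⌋ = 11, remainder 12
⌊41/12⌋ = 3, remainder 5
⌊12/5⌋ = 2, remainder 2
⌊5/2⌋ = 2, remainder 1
⌊2/1⌋ = 2, remainder 0

[11; 3, 2, 2, 2]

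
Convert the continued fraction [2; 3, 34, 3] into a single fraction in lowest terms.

Use the convergent recurrence hₖ = aₖ·hₖ₋₁ + hₖ₋₂ (and likewise for the denominators kₖ):
a_0 = 2: 2/1
a_1 = 3: 7/3
a_2 = 34: 240/103
a_3 = 3: 727/312

727/312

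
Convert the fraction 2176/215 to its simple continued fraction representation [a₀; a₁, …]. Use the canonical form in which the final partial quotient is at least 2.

[10; 8, 3, 1, 2, 2]

Apply division with remainder until the remainder is 0:
2176 ÷ 215 → quotient 10, remainder 26
215 ÷ 26 → quotient 8, remainder 7
26 ÷ 7 → quotient 3, remainder 5
7 ÷ 5 → quotient 1, remainder 2
5 ÷ 2 → quotient 2, remainder 1
2 ÷ 1 → quotient 2, remainder 0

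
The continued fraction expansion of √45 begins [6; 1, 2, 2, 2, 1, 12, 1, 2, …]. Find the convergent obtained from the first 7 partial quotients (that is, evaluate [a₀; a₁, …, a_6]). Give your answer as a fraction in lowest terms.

Start with 12.
1 + 1/(12/1) = 1 + 1/12 = 13/12
2 + 1/(13/12) = 2 + 12/13 = 38/13
2 + 1/(38/13) = 2 + 13/38 = 89/38
2 + 1/(89/38) = 2 + 38/89 = 216/89
1 + 1/(216/89) = 1 + 89/216 = 305/216
6 + 1/(305/216) = 6 + 216/305 = 2046/305

2046/305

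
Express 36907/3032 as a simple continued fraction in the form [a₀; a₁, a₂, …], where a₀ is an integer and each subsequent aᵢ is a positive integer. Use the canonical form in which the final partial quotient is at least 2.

[12; 5, 1, 3, 1, 14, 7]

Run the Euclidean algorithm, recording each quotient:
⌊36907/3032⌋ = 12, remainder 523
⌊3032/523⌋ = 5, remainder 417
⌊523/417⌋ = 1, remainder 106
⌊417/106⌋ = 3, remainder 99
⌊106/99⌋ = 1, remainder 7
⌊99/7⌋ = 14, remainder 1
⌊7/1⌋ = 7, remainder 0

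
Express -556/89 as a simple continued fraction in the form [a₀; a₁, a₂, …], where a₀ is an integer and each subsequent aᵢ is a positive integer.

-556 = -7·89 + 67, so a_0 = -7
89 = 1·67 + 22, so a_1 = 1
67 = 3·22 + 1, so a_2 = 3
22 = 22·1 + 0, so a_3 = 22

[-7; 1, 3, 22]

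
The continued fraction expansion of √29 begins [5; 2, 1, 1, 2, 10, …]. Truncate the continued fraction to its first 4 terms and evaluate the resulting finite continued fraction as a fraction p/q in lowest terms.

Work from the innermost term outward:
Start with 1.
1 + 1/(1/1) = 1 + 1/1 = 2/1
2 + 1/(2/1) = 2 + 1/2 = 5/2
5 + 1/(5/2) = 5 + 2/5 = 27/5

27/5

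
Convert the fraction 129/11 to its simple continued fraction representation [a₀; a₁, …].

⌊129/11⌋ = 11, remainder 8
⌊11/8⌋ = 1, remainder 3
⌊8/3⌋ = 2, remainder 2
⌊3/2⌋ = 1, remainder 1
⌊2/1⌋ = 2, remainder 0

[11; 1, 2, 1, 2]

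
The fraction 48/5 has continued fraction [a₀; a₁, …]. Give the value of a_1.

Run the Euclidean algorithm, recording each quotient:
48 ÷ 5 → quotient 9, remainder 3
5 ÷ 3 → quotient 1, remainder 2

1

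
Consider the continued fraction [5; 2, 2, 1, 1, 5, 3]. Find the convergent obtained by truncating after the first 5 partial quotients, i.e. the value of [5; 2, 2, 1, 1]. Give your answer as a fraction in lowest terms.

65/12

Start with 1.
1 + 1/(1/1) = 1 + 1/1 = 2/1
2 + 1/(2/1) = 2 + 1/2 = 5/2
2 + 1/(5/2) = 2 + 2/5 = 12/5
5 + 1/(12/5) = 5 + 5/12 = 65/12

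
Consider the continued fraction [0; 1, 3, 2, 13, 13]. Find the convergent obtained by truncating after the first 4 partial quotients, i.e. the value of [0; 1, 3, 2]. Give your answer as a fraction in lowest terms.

7/9

Start with 2.
3 + 1/(2/1) = 3 + 1/2 = 7/2
1 + 1/(7/2) = 1 + 2/7 = 9/7
0 + 1/(9/7) = 0 + 7/9 = 7/9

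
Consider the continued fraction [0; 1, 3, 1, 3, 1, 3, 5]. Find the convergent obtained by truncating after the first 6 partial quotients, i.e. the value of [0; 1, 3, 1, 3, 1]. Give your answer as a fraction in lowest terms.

19/24

Start with 1.
3 + 1/(1/1) = 3 + 1/1 = 4/1
1 + 1/(4/1) = 1 + 1/4 = 5/4
3 + 1/(5/4) = 3 + 4/5 = 19/5
1 + 1/(19/5) = 1 + 5/19 = 24/19
0 + 1/(24/19) = 0 + 19/24 = 19/24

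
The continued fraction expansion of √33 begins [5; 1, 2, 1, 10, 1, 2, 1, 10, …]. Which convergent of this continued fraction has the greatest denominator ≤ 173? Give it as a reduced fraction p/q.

a_0 = 5: 5/1  (≤ bound)
a_1 = 1: 6/1  (≤ bound)
a_2 = 2: 17/3  (≤ bound)
a_3 = 1: 23/4  (≤ bound)
a_4 = 10: 247/43  (≤ bound)
a_5 = 1: 270/47  (≤ bound)
a_6 = 2: 787/137  (≤ bound)
a_7 = 1: 1057/184  (> 173, stop)

787/137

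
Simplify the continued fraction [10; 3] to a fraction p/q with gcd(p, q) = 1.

Start with 3.
10 + 1/(3/1) = 10 + 1/3 = 31/3

31/3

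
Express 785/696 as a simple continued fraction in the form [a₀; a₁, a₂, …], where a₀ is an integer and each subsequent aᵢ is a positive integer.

⌊785/696⌋ = 1, remainder 89
⌊696/89⌋ = 7, remainder 73
⌊89/73⌋ = 1, remainder 16
⌊73/16⌋ = 4, remainder 9
⌊16/9⌋ = 1, remainder 7
⌊9/7⌋ = 1, remainder 2
⌊7/2⌋ = 3, remainder 1
⌊2/1⌋ = 2, remainder 0

[1; 7, 1, 4, 1, 1, 3, 2]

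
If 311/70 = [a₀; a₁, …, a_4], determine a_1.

2

⌊311/70⌋ = 4, remainder 31
⌊70/31⌋ = 2, remainder 8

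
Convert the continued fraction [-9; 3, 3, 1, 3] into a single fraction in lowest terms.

Starting at the tail and folding back:
Start with 3.
1 + 1/(3/1) = 1 + 1/3 = 4/3
3 + 1/(4/3) = 3 + 3/4 = 15/4
3 + 1/(15/4) = 3 + 4/15 = 49/15
-9 + 1/(49/15) = -9 + 15/49 = -426/49

-426/49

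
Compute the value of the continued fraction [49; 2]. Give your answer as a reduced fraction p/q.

99/2

Work from the innermost term outward:
Start with 2.
49 + 1/(2/1) = 49 + 1/2 = 99/2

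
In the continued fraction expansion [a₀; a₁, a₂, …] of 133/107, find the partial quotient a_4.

2

⌊133/107⌋ = 1, remainder 26
⌊107/26⌋ = 4, remainder 3
⌊26/3⌋ = 8, remainder 2
⌊3/2⌋ = 1, remainder 1
⌊2/1⌋ = 2, remainder 0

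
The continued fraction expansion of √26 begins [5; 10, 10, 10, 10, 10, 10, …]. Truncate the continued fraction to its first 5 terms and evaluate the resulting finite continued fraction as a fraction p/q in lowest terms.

52525/10301

a_0 = 5: 5/1
a_1 = 10: 51/10
a_2 = 10: 515/101
a_3 = 10: 5201/1020
a_4 = 10: 52525/10301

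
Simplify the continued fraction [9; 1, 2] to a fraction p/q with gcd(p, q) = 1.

Work from the innermost term outward:
Start with 2.
1 + 1/(2/1) = 1 + 1/2 = 3/2
9 + 1/(3/2) = 9 + 2/3 = 29/3

29/3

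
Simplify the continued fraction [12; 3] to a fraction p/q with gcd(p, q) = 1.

37/3

Compute successive convergents:
a_0 = 12: 12/1
a_1 = 3: 37/3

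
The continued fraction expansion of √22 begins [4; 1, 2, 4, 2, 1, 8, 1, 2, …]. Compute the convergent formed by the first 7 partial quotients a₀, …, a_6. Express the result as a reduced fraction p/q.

1712/365

a_0 = 4: 4/1
a_1 = 1: 5/1
a_2 = 2: 14/3
a_3 = 4: 61/13
a_4 = 2: 136/29
a_5 = 1: 197/42
a_6 = 8: 1712/365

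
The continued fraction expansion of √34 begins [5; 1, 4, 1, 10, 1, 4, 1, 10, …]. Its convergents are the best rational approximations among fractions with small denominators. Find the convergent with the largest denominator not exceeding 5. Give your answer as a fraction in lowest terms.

29/5

a_0 = 5: 5/1  (≤ bound)
a_1 = 1: 6/1  (≤ bound)
a_2 = 4: 29/5  (≤ bound)
a_3 = 1: 35/6  (> 5, stop)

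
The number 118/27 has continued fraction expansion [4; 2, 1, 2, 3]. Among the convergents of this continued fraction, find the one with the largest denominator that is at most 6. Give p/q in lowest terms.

List convergents until the denominator exceeds the bound:
a_0 = 4: 4/1  (≤ bound)
a_1 = 2: 9/2  (≤ bound)
a_2 = 1: 13/3  (≤ bound)
a_3 = 2: 35/8  (> 6, stop)

13/3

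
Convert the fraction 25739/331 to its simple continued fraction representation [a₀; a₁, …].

25739 = 77·331 + 252, so a_0 = 77
331 = 1·252 + 79, so a_1 = 1
252 = 3·79 + 15, so a_2 = 3
79 = 5·15 + 4, so a_3 = 5
15 = 3·4 + 3, so a_4 = 3
4 = 1·3 + 1, so a_5 = 1
3 = 3·1 + 0, so a_6 = 3

[77; 1, 3, 5, 3, 1, 3]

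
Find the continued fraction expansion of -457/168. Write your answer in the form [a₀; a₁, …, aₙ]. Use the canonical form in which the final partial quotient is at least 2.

-457 ÷ 168 → quotient -3, remainder 47
168 ÷ 47 → quotient 3, remainder 27
47 ÷ 27 → quotient 1, remainder 20
27 ÷ 20 → quotient 1, remainder 7
20 ÷ 7 → quotient 2, remainder 6
7 ÷ 6 → quotient 1, remainder 1
6 ÷ 1 → quotient 6, remainder 0

[-3; 3, 1, 1, 2, 1, 6]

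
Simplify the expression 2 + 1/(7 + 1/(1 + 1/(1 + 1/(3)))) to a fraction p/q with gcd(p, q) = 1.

113/53

a_0 = 2: 2/1
a_1 = 7: 15/7
a_2 = 1: 17/8
a_3 = 1: 32/15
a_4 = 3: 113/53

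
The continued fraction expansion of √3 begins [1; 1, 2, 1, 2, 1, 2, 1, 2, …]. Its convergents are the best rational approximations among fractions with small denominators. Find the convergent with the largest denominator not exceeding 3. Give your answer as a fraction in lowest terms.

5/3

a_0 = 1: 1/1  (≤ bound)
a_1 = 1: 2/1  (≤ bound)
a_2 = 2: 5/3  (≤ bound)
a_3 = 1: 7/4  (> 3, stop)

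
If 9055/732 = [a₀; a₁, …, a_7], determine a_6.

Repeatedly divide and take the remainder:
⌊9055/732⌋ = 12, remainder 271
⌊732/271⌋ = 2, remainder 190
⌊271/190⌋ = 1, remainder 81
⌊190/81⌋ = 2, remainder 28
⌊81/28⌋ = 2, remainder 25
⌊28/25⌋ = 1, remainder 3
⌊25/3⌋ = 8, remainder 1

8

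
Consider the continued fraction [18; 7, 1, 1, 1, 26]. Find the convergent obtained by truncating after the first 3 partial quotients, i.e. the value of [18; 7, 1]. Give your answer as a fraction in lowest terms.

145/8

Start with 1.
7 + 1/(1/1) = 7 + 1/1 = 8/1
18 + 1/(8/1) = 18 + 1/8 = 145/8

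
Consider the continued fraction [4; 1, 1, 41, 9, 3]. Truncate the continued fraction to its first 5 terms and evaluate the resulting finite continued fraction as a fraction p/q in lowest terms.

3375/749

Start with 9.
41 + 1/(9/1) = 41 + 1/9 = 370/9
1 + 1/(370/9) = 1 + 9/370 = 379/370
1 + 1/(379/370) = 1 + 370/379 = 749/379
4 + 1/(749/379) = 4 + 379/749 = 3375/749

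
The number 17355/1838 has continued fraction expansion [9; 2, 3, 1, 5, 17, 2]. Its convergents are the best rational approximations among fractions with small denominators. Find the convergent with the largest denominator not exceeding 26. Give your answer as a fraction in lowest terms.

List convergents until the denominator exceeds the bound:
a_0 = 9: 9/1  (≤ bound)
a_1 = 2: 19/2  (≤ bound)
a_2 = 3: 66/7  (≤ bound)
a_3 = 1: 85/9  (≤ bound)
a_4 = 5: 491/52  (> 26, stop)

85/9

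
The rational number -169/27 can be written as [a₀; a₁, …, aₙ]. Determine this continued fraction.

⌊-169/27⌋ = -7, remainder 20
⌊27/20⌋ = 1, remainder 7
⌊20/7⌋ = 2, remainder 6
⌊7/6⌋ = 1, remainder 1
⌊6/1⌋ = 6, remainder 0

[-7; 1, 2, 1, 6]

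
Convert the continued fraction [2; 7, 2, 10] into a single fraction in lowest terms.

335/157

Collapse the nested fraction from the inside out:
Start with 10.
2 + 1/(10/1) = 2 + 1/10 = 21/10
7 + 1/(21/10) = 7 + 10/21 = 157/21
2 + 1/(157/21) = 2 + 21/157 = 335/157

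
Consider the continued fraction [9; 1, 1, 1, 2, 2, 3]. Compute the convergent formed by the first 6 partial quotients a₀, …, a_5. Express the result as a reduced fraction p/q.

Use the convergent recurrence hₖ = aₖ·hₖ₋₁ + hₖ₋₂ (and likewise for the denominators kₖ):
a_0 = 9: 9/1
a_1 = 1: 10/1
a_2 = 1: 19/2
a_3 = 1: 29/3
a_4 = 2: 77/8
a_5 = 2: 183/19

183/19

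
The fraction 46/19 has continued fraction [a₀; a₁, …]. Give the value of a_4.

46 = 2·19 + 8, so a_0 = 2
19 = 2·8 + 3, so a_1 = 2
8 = 2·3 + 2, so a_2 = 2
3 = 1·2 + 1, so a_3 = 1
2 = 2·1 + 0, so a_4 = 2

2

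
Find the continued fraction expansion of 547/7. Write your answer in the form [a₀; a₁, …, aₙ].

[78; 7]

547 = 78·7 + 1, so a_0 = 78
7 = 7·1 + 0, so a_1 = 7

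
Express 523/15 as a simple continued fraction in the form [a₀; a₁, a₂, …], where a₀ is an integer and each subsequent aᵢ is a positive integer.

[34; 1, 6, 2]

523 ÷ 15 → quotient 34, remainder 13
15 ÷ 13 → quotient 1, remainder 2
13 ÷ 2 → quotient 6, remainder 1
2 ÷ 1 → quotient 2, remainder 0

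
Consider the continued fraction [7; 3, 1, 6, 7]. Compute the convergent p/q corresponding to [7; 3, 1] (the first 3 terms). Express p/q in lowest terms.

Work from the innermost term outward:
Start with 1.
3 + 1/(1/1) = 3 + 1/1 = 4/1
7 + 1/(4/1) = 7 + 1/4 = 29/4

29/4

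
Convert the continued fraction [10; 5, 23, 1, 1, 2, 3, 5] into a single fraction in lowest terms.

109173/10705

Build up convergents one term at a time:
a_0 = 10: 10/1
a_1 = 5: 51/5
a_2 = 23: 1183/116
a_3 = 1: 1234/121
a_4 = 1: 2417/237
a_5 = 2: 6068/595
a_6 = 3: 20621/2022
a_7 = 5: 109173/10705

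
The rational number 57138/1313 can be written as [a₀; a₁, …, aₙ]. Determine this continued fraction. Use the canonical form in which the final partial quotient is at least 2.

⌊57138/1313⌋ = 43, remainder 679
⌊1313/679⌋ = 1, remainder 634
⌊679/634⌋ = 1, remainder 45
⌊634/45⌋ = 14, remainder 4
⌊45/4⌋ = 11, remainder 1
⌊4/1⌋ = 4, remainder 0

[43; 1, 1, 14, 11, 4]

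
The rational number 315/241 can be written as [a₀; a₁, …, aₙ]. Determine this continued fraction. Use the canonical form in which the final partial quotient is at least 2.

[1; 3, 3, 1, 8, 2]

Apply division with remainder until the remainder is 0:
⌊315/241⌋ = 1, remainder 74
⌊241/74⌋ = 3, remainder 19
⌊74/19⌋ = 3, remainder 17
⌊19/17⌋ = 1, remainder 2
⌊17/2⌋ = 8, remainder 1
⌊2/1⌋ = 2, remainder 0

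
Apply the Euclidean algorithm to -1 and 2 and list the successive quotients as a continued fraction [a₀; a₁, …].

-1 = -1·2 + 1, so a_0 = -1
2 = 2·1 + 0, so a_1 = 2

[-1; 2]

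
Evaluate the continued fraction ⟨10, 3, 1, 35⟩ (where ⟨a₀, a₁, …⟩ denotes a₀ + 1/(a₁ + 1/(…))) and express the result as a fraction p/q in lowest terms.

1466/143

a_0 = 10: 10/1
a_1 = 3: 31/3
a_2 = 1: 41/4
a_3 = 35: 1466/143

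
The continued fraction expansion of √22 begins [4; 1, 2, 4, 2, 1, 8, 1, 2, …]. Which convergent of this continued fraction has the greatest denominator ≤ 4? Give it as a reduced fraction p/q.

a_0 = 4: 4/1  (≤ bound)
a_1 = 1: 5/1  (≤ bound)
a_2 = 2: 14/3  (≤ bound)
a_3 = 4: 61/13  (> 4, stop)

14/3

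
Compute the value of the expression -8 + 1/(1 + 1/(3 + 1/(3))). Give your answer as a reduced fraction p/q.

-94/13

Compute successive convergents:
a_0 = -8: -8/1
a_1 = 1: -7/1
a_2 = 3: -29/4
a_3 = 3: -94/13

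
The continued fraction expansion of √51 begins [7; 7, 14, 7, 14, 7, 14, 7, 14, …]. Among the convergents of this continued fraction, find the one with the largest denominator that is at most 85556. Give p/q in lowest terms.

499850/69993

List convergents until the denominator exceeds the bound:
a_0 = 7: 7/1  (≤ bound)
a_1 = 7: 50/7  (≤ bound)
a_2 = 14: 707/99  (≤ bound)
a_3 = 7: 4999/700  (≤ bound)
a_4 = 14: 70693/9899  (≤ bound)
a_5 = 7: 499850/69993  (≤ bound)
a_6 = 14: 7068593/989801  (> 85556, stop)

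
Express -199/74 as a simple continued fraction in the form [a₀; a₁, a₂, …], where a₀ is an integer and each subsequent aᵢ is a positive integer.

-199 = -3·74 + 23, so a_0 = -3
74 = 3·23 + 5, so a_1 = 3
23 = 4·5 + 3, so a_2 = 4
5 = 1·3 + 2, so a_3 = 1
3 = 1·2 + 1, so a_4 = 1
2 = 2·1 + 0, so a_5 = 2

[-3; 3, 4, 1, 1, 2]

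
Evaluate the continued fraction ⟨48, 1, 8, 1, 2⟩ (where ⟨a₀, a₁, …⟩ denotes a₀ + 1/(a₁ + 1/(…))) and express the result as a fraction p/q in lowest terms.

Start with 2.
1 + 1/(2/1) = 1 + 1/2 = 3/2
8 + 1/(3/2) = 8 + 2/3 = 26/3
1 + 1/(26/3) = 1 + 3/26 = 29/26
48 + 1/(29/26) = 48 + 26/29 = 1418/29

1418/29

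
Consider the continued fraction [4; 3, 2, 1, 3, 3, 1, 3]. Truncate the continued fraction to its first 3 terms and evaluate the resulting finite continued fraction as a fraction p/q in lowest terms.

a_0 = 4: 4/1
a_1 = 3: 13/3
a_2 = 2: 30/7

30/7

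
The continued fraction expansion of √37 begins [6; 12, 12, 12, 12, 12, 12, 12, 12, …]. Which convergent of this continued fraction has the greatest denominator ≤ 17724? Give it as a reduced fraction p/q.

List convergents until the denominator exceeds the bound:
a_0 = 6: 6/1  (≤ bound)
a_1 = 12: 73/12  (≤ bound)
a_2 = 12: 882/145  (≤ bound)
a_3 = 12: 10657/1752  (≤ bound)
a_4 = 12: 128766/21169  (> 17724, stop)

10657/1752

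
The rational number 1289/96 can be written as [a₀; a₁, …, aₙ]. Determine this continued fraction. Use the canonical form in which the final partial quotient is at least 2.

[13; 2, 2, 1, 13]

1289 ÷ 96 → quotient 13, remainder 41
96 ÷ 41 → quotient 2, remainder 14
41 ÷ 14 → quotient 2, remainder 13
14 ÷ 13 → quotient 1, remainder 1
13 ÷ 1 → quotient 13, remainder 0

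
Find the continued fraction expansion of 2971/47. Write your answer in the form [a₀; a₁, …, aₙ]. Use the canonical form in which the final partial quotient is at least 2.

2971 ÷ 47 → quotient 63, remainder 10
47 ÷ 10 → quotient 4, remainder 7
10 ÷ 7 → quotient 1, remainder 3
7 ÷ 3 → quotient 2, remainder 1
3 ÷ 1 → quotient 3, remainder 0

[63; 4, 1, 2, 3]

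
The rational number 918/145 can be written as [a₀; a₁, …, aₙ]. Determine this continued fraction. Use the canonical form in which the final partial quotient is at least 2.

[6; 3, 48]

918 ÷ 145 → quotient 6, remainder 48
145 ÷ 48 → quotient 3, remainder 1
48 ÷ 1 → quotient 48, remainder 0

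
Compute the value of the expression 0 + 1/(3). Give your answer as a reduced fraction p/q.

Starting at the tail and folding back:
Start with 3.
0 + 1/(3/1) = 0 + 1/3 = 1/3

1/3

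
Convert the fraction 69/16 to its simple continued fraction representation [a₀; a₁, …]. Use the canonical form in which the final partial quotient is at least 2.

69 ÷ 16 → quotient 4, remainder 5
16 ÷ 5 → quotient 3, remainder 1
5 ÷ 1 → quotient 5, remainder 0

[4; 3, 5]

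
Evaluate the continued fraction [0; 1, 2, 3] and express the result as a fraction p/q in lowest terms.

7/10

Start with 3.
2 + 1/(3/1) = 2 + 1/3 = 7/3
1 + 1/(7/3) = 1 + 3/7 = 10/7
0 + 1/(10/7) = 0 + 7/10 = 7/10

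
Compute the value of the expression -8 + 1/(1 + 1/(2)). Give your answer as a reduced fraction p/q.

-22/3

Collapse the nested fraction from the inside out:
Start with 2.
1 + 1/(2/1) = 1 + 1/2 = 3/2
-8 + 1/(3/2) = -8 + 2/3 = -22/3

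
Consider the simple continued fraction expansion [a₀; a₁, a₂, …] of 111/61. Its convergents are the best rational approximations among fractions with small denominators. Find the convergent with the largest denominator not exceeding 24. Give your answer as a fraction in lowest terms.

a_0 = 1: 1/1  (≤ bound)
a_1 = 1: 2/1  (≤ bound)
a_2 = 4: 9/5  (≤ bound)
a_3 = 1: 11/6  (≤ bound)
a_4 = 1: 20/11  (≤ bound)
a_5 = 5: 111/61  (> 24, stop)

20/11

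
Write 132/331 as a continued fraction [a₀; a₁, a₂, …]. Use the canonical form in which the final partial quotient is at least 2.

[0; 2, 1, 1, 32, 2]

⌊132/331⌋ = 0, remainder 132
⌊331/132⌋ = 2, remainder 67
⌊132/67⌋ = 1, remainder 65
⌊67/65⌋ = 1, remainder 2
⌊65/2⌋ = 32, remainder 1
⌊2/1⌋ = 2, remainder 0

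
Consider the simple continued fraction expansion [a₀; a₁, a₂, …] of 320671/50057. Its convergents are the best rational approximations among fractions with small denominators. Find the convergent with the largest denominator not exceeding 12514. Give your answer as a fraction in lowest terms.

24087/3760

a_0 = 6: 6/1  (≤ bound)
a_1 = 2: 13/2  (≤ bound)
a_2 = 2: 32/5  (≤ bound)
a_3 = 6: 205/32  (≤ bound)
a_4 = 7: 1467/229  (≤ bound)
a_5 = 5: 7540/1177  (≤ bound)
a_6 = 3: 24087/3760  (≤ bound)
a_7 = 13: 320671/50057  (> 12514, stop)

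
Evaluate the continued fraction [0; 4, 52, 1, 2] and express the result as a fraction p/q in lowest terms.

a_0 = 0: 0/1
a_1 = 4: 1/4
a_2 = 52: 52/209
a_3 = 1: 53/213
a_4 = 2: 158/635

158/635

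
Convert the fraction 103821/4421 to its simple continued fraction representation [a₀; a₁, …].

[23; 2, 14, 1, 2, 1, 11, 3]

Apply division with remainder until the remainder is 0:
⌊103821/4421⌋ = 23, remainder 2138
⌊4421/2138⌋ = 2, remainder 145
⌊2138/145⌋ = 14, remainder 108
⌊145/108⌋ = 1, remainder 37
⌊108/37⌋ = 2, remainder 34
⌊37/34⌋ = 1, remainder 3
⌊34/3⌋ = 11, remainder 1
⌊3/1⌋ = 3, remainder 0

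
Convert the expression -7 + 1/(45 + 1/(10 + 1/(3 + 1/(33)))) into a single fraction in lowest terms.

Compute successive convergents:
a_0 = -7: -7/1
a_1 = 45: -314/45
a_2 = 10: -3147/451
a_3 = 3: -9755/1398
a_4 = 33: -325062/46585

-325062/46585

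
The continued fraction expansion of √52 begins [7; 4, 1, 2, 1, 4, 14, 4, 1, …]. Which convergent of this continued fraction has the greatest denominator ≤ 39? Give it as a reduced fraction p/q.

137/19

a_0 = 7: 7/1  (≤ bound)
a_1 = 4: 29/4  (≤ bound)
a_2 = 1: 36/5  (≤ bound)
a_3 = 2: 101/14  (≤ bound)
a_4 = 1: 137/19  (≤ bound)
a_5 = 4: 649/90  (> 39, stop)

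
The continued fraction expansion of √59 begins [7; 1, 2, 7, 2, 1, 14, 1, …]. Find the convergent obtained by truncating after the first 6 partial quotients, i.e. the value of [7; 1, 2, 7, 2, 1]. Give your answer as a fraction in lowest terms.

Starting at the tail and folding back:
Start with 1.
2 + 1/(1/1) = 2 + 1/1 = 3/1
7 + 1/(3/1) = 7 + 1/3 = 22/3
2 + 1/(22/3) = 2 + 3/22 = 47/22
1 + 1/(47/22) = 1 + 22/47 = 69/47
7 + 1/(69/47) = 7 + 47/69 = 530/69

530/69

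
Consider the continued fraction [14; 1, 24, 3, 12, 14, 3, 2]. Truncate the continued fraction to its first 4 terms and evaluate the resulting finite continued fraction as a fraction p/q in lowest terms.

1137/76

Start with 3.
24 + 1/(3/1) = 24 + 1/3 = 73/3
1 + 1/(73/3) = 1 + 3/73 = 76/73
14 + 1/(76/73) = 14 + 73/76 = 1137/76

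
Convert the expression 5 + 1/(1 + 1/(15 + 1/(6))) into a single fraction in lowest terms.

576/97

Start with 6.
15 + 1/(6/1) = 15 + 1/6 = 91/6
1 + 1/(91/6) = 1 + 6/91 = 97/91
5 + 1/(97/91) = 5 + 91/97 = 576/97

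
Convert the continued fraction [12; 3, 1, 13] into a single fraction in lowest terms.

674/55

Starting at the tail and folding back:
Start with 13.
1 + 1/(13/1) = 1 + 1/13 = 14/13
3 + 1/(14/13) = 3 + 13/14 = 55/14
12 + 1/(55/14) = 12 + 14/55 = 674/55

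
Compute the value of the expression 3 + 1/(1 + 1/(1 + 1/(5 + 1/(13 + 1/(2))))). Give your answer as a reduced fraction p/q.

1067/301

Compute successive convergents:
a_0 = 3: 3/1
a_1 = 1: 4/1
a_2 = 1: 7/2
a_3 = 5: 39/11
a_4 = 13: 514/145
a_5 = 2: 1067/301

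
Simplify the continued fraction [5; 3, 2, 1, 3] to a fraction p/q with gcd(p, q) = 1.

196/37

Start with 3.
1 + 1/(3/1) = 1 + 1/3 = 4/3
2 + 1/(4/3) = 2 + 3/4 = 11/4
3 + 1/(11/4) = 3 + 4/11 = 37/11
5 + 1/(37/11) = 5 + 11/37 = 196/37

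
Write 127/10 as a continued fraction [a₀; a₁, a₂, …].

[12; 1, 2, 3]

Apply division with remainder until the remainder is 0:
⌊127/10⌋ = 12, remainder 7
⌊10/7⌋ = 1, remainder 3
⌊7/3⌋ = 2, remainder 1
⌊3/1⌋ = 3, remainder 0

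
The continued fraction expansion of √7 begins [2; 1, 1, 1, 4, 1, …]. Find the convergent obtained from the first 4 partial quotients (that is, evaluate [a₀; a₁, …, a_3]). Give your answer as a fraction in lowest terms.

Start with 1.
1 + 1/(1/1) = 1 + 1/1 = 2/1
1 + 1/(2/1) = 1 + 1/2 = 3/2
2 + 1/(3/2) = 2 + 2/3 = 8/3

8/3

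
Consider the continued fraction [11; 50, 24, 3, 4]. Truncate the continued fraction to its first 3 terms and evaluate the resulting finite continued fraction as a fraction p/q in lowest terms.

Compute successive convergents:
a_0 = 11: 11/1
a_1 = 50: 551/50
a_2 = 24: 13235/1201

13235/1201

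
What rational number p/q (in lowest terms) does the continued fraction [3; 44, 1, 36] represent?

5029/1664

Work from the innermost term outward:
Start with 36.
1 + 1/(36/1) = 1 + 1/36 = 37/36
44 + 1/(37/36) = 44 + 36/37 = 1664/37
3 + 1/(1664/37) = 3 + 37/1664 = 5029/1664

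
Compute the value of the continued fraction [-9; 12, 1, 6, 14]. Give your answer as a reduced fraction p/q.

a_0 = -9: -9/1
a_1 = 12: -107/12
a_2 = 1: -116/13
a_3 = 6: -803/90
a_4 = 14: -11358/1273

-11358/1273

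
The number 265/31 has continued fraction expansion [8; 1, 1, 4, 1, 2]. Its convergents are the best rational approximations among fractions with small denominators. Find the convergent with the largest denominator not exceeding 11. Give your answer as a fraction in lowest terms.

a_0 = 8: 8/1  (≤ bound)
a_1 = 1: 9/1  (≤ bound)
a_2 = 1: 17/2  (≤ bound)
a_3 = 4: 77/9  (≤ bound)
a_4 = 1: 94/11  (≤ bound)
a_5 = 2: 265/31  (> 11, stop)

94/11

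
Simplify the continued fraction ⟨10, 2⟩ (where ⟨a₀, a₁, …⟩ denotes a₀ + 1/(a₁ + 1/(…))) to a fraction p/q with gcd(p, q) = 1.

Start with 2.
10 + 1/(2/1) = 10 + 1/2 = 21/2

21/2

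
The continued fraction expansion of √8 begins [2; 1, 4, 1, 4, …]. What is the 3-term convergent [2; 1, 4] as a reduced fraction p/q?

Starting at the tail and folding back:
Start with 4.
1 + 1/(4/1) = 1 + 1/4 = 5/4
2 + 1/(5/4) = 2 + 4/5 = 14/5

14/5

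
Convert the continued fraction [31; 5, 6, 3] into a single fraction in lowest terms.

Start with 3.
6 + 1/(3/1) = 6 + 1/3 = 19/3
5 + 1/(19/3) = 5 + 3/19 = 98/19
31 + 1/(98/19) = 31 + 19/98 = 3057/98

3057/98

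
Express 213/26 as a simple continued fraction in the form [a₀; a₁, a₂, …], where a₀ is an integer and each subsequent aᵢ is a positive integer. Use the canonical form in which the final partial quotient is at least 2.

[8; 5, 5]

⌊213/26⌋ = 8, remainder 5
⌊26/5⌋ = 5, remainder 1
⌊5/1⌋ = 5, remainder 0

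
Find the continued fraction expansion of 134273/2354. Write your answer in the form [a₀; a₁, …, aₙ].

Run the Euclidean algorithm, recording each quotient:
134273 ÷ 2354 → quotient 57, remainder 95
2354 ÷ 95 → quotient 24, remainder 74
95 ÷ 74 → quotient 1, remainder 21
74 ÷ 21 → quotient 3, remainder 11
21 ÷ 11 → quotient 1, remainder 10
11 ÷ 10 → quotient 1, remainder 1
10 ÷ 1 → quotient 10, remainder 0

[57; 24, 1, 3, 1, 1, 10]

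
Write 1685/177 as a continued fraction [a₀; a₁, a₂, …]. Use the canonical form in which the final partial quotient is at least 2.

1685 ÷ 177 → quotient 9, remainder 92
177 ÷ 92 → quotient 1, remainder 85
92 ÷ 85 → quotient 1, remainder 7
85 ÷ 7 → quotient 12, remainder 1
7 ÷ 1 → quotient 7, remainder 0

[9; 1, 1, 12, 7]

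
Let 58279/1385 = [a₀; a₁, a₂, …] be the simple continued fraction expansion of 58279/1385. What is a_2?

Apply division with remainder until the remainder is 0:
⌊58279/1385⌋ = 42, remainder 109
⌊1385/109⌋ = 12, remainder 77
⌊109/77⌋ = 1, remainder 32

1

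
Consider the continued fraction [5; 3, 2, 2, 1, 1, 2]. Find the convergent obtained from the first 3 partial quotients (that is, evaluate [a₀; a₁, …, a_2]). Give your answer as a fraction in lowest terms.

Work from the innermost term outward:
Start with 2.
3 + 1/(2/1) = 3 + 1/2 = 7/2
5 + 1/(7/2) = 5 + 2/7 = 37/7

37/7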